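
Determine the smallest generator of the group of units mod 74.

5

φ(74) = φ(2)·φ(37) = 1·36 = 36 = 2^2 · 3^2.
Test candidates g = 2, 3, … against the prime factors q ∈ {2, 3} of φ(74): g is a generator iff g^(36/q) ≢ 1 for every such q.
g = 2: gcd(2, 74) = 2 > 1, not a unit — skip.
g = 3: 3^18 ≡ 1 — hits 1, so not a primitive root.
g = 4: gcd(4, 74) = 2 > 1, not a unit — skip.
g = 5: 5^18 ≡ 73; 5^12 ≡ 47 — none is 1, so 5 is a primitive root.
Hence the least primitive root of 74 is 5.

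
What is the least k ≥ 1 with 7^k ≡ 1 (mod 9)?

Since 7 ∈ (Z/9Z)^×, its order divides φ(9) = φ(3^2) = 3·(3−1) = 6 = 2 · 3.
Divisors of 6: 1, 2, 3, 6.
Compute 7^d (mod 9) for the divisors d until we hit 1:
7^1 ≡ 7 (mod 9)
7^2 ≡ 4 (mod 9)
7^3 ≡ 1 (mod 9) ✓
The smallest such exponent is 3, so the order of 7 is 3.

3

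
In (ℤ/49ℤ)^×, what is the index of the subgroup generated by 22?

ord(22) | φ(49) = φ(7^2) = 7·(7−1) = 42 = 2 · 3 · 7.
Divisors of 42: 1, 2, 3, 6, 7, 14, 21, 42.
Check 22^d mod 49 for each divisor in increasing order:
22^1 ≡ 22 (mod 49)
22^2 ≡ 43 (mod 49)
22^3 ≡ 15 (mod 49)
22^6 ≡ 29 (mod 49)
22^7 ≡ 1 (mod 49) ✓
So ord_49(22) = 7, hence |⟨22⟩| = 7.
[(Z/49Z)^× : ⟨22⟩] = 42/7 = 6.

6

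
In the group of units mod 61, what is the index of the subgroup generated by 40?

ord(40) | φ(61) = 61 − 1 = 60 = 2^2 · 3 · 5.
Divisors of 60: 1, 2, 3, 4, 5, 6, 10, 12, 15, 20, 30, 60.
Compute 40^d (mod 61) for the divisors d until we hit 1:
40^1 ≡ 40 (mod 61)
40^2 ≡ 14 (mod 61)
40^3 ≡ 11 (mod 61)
40^4 ≡ 13 (mod 61)
40^5 ≡ 32 (mod 61)
40^6 ≡ 60 (mod 61)
40^10 ≡ 48 (mod 61)
40^12 ≡ 1 (mod 61) ✓
Thus |⟨40⟩| = ord(40) = 12.
Index = |(Z/61Z)^×| / |⟨40⟩| = 60 / 12 = 5.

5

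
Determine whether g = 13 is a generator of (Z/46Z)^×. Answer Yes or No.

No

φ(46) = φ(2)·φ(23) = 1·22 = 22 = 2 · 11.
It suffices to check that the order of 13 is not a proper divisor of 22: compute 13^(22/q) for q ∈ {2, 11}.
13^11 ≡ 1 (mod 46)  [q = 2: ≡ 1 ✗]
13^2 ≡ 31 (mod 46)  [q = 11: ≢ 1 ✓]
13^11 ≡ 1 shows ord(13) | 11, strictly less than φ(46); not a primitive root.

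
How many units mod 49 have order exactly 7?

φ(49) = φ(7^2) = 7·(7−1) = 42 = 2 · 3 · 7.
Since (Z/49Z)^× is cyclic of order 42, the number of elements of order d is φ(d) when d | 42 and 0 otherwise.
7 | 42, and φ(7) = 7 − 1 = 6.

6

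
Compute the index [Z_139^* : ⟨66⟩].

2

By Lagrange's theorem, ord_139(66) divides φ(139) = 139 − 1 = 138 = 2 · 3 · 23.
Divisors of 138: 1, 2, 3, 6, 23, 46, 69, 138.
Check 66^d mod 139 for each divisor in increasing order:
66^1 ≡ 66
66^2 ≡ 47
66^3 ≡ 44
66^6 ≡ 129
66^23 ≡ 42
66^46 ≡ 96
66^69 ≡ 1
The order of 66 is 69, so the subgroup it generates has 69 elements.
The index is φ(139) / ord(66) = 138 / 69 = 2.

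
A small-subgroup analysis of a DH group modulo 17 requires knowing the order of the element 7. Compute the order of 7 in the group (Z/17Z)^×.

The order of 7 must divide φ(17) = 17 − 1 = 16 = 2^4.
Divisors of 16: 1, 2, 4, 8, 16.
Check 7^d mod 17 for each divisor in increasing order:
7^1 ≡ 7 (mod 17)
7^2 ≡ 15 (mod 17)
7^4 ≡ 4 (mod 17)
7^8 ≡ 16 (mod 17)
7^16 ≡ 1 (mod 17) ✓
The smallest such exponent is 16, so the order of 7 is 16.

16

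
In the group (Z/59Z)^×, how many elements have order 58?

φ(59) = 59 − 1 = 58 = 2 · 29.
(Z/59Z)^× is cyclic (|G| = 58); a cyclic group of order m has exactly φ(d) elements of each order d | m, and none otherwise.
58 = 2 · 29 divides 58, and φ(58) = 28.

28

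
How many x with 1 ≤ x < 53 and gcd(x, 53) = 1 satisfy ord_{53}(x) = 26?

12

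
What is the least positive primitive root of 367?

φ(367) = 367 − 1 = 366 = 2 · 3 · 61.
g is a primitive root iff g^(366/q) ≢ 1 (mod 367) for each prime q ∈ {2, 3, 61}.
g = 2: 2^183 ≡ 1 — hits 1, so not a primitive root.
g = 3: 3^183 ≡ 366; 3^122 ≡ 1 — hits 1, so not a primitive root.
g = 4: 4^183 ≡ 1 — hits 1, so not a primitive root.
g = 5: 5^183 ≡ 366; 5^122 ≡ 1 — hits 1, so not a primitive root.
g = 6: 6^183 ≡ 366; 6^122 ≡ 283; 6^6 ≡ 47 — none is 1, so 6 is a primitive root.
The smallest primitive root modulo 367 is 6.

6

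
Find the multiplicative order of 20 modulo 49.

ord(20) | φ(49) = φ(7^2) = 7·(7−1) = 42 = 2 · 3 · 7.
Divisors of 42: 1, 2, 3, 6, 7, 14, 21, 42.
Test each divisor d:
20^1 ≡ 20 (mod 49)
20^2 ≡ 8 (mod 49)
20^3 ≡ 13 (mod 49)
20^6 ≡ 22 (mod 49)
20^7 ≡ 48 (mod 49)
20^14 ≡ 1 (mod 49) ✓
So ord_49(20) = 14.

14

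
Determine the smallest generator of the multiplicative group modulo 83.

φ(83) = 83 − 1 = 82 = 2 · 41.
g is a primitive root iff g^(82/q) ≢ 1 (mod 83) for each prime q ∈ {2, 41}.
g = 2: 2^41 ≡ 82; 2^2 ≡ 4 — none is 1, so 2 is a primitive root.
The smallest primitive root modulo 83 is 2.

2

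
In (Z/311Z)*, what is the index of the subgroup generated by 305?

31

By Lagrange's theorem, ord_311(305) divides φ(311) = 311 − 1 = 310 = 2 · 5 · 31.
Divisors of 310: 1, 2, 5, 10, 31, 62, 155, 310.
Test each divisor d:
305^1 ≡ 305
305^2 ≡ 36
305^5 ≡ 310
305^10 ≡ 1
So ord_311(305) = 10, hence |⟨305⟩| = 10.
[(Z/311Z)^× : ⟨305⟩] = 310/10 = 31.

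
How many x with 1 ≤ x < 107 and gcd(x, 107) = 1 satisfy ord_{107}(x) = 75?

φ(107) = 107 − 1 = 106 = 2 · 53.
Since (Z/107Z)^× is cyclic of order 106, the number of elements of order d is φ(d) when d | 106 and 0 otherwise.
Since 75 ∤ 106, the count is 0.

0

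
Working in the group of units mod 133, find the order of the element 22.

Since 22 ∈ (Z/133Z)^×, its order divides φ(133) = φ(7·19) = (7−1)·(19−1) = 6·18 = 108 = 2^2 · 3^3.
Divisors of 108: 1, 2, 3, 4, 6, 9, 12, 18, 27, 36, 54, 108.
Test each divisor d:
22^1 ≡ 22 (mod 133)
22^2 ≡ 85 (mod 133)
22^3 ≡ 8 (mod 133)
22^4 ≡ 43 (mod 133)
22^6 ≡ 64 (mod 133)
22^9 ≡ 113 (mod 133)
22^12 ≡ 106 (mod 133)
22^18 ≡ 1 (mod 133) ✓
So ord_133(22) = 18.

18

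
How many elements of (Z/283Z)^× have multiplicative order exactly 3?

2

φ(283) = 283 − 1 = 282 = 2 · 3 · 47.
Since (Z/283Z)^× is cyclic of order 282, the number of elements of order d is φ(d) when d | 282 and 0 otherwise.
3 | 282, and φ(3) = 3 − 1 = 2.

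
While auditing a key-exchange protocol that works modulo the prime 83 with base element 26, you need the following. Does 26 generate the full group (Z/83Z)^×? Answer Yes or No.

φ(83) = 83 − 1 = 82 = 2 · 41.
An element g generates (Z/83Z)^× iff g^(82/q) ≢ 1 (mod 83) for each prime q ∈ {2, 41}.
26^41 ≡ 1 (mod 83)  [q = 2: ≡ 1 ✗]
26^2 ≡ 12 (mod 83)  [q = 41: ≢ 1 ✓]
The check at q = 2 fails, so 26 generates a proper subgroup.

No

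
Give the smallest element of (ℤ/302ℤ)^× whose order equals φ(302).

7

φ(302) = φ(2)·φ(151) = 1·150 = 150 = 2 · 3 · 5^2.
g is a primitive root iff g^(150/q) ≢ 1 (mod 302) for each prime q ∈ {2, 3, 5}.
g = 2: gcd(2, 302) = 2 > 1, not a unit — skip.
g = 3: 3^75 ≡ 301; 3^50 ≡ 1 — hits 1, so not a primitive root.
g = 4: gcd(4, 302) = 2 > 1, not a unit — skip.
g = 5: 5^75 ≡ 1 — hits 1, so not a primitive root.
g = 6: gcd(6, 302) = 2 > 1, not a unit — skip.
g = 7: 7^75 ≡ 301; 7^50 ≡ 183; 7^30 ≡ 159 — none is 1, so 7 is a primitive root.
The smallest primitive root modulo 302 is 7.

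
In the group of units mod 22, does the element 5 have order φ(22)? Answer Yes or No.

No

φ(22) = φ(2)·φ(11) = 1·10 = 10 = 2 · 5.
An element g generates (Z/22Z)^× iff g^(10/q) ≢ 1 (mod 22) for each prime q ∈ {2, 5}.
5^5 ≡ 1 (mod 22)  [q = 2: ≡ 1 ✗]
5^2 ≡ 3 (mod 22)  [q = 5: ≢ 1 ✓]
Since 5^5 ≡ 1, the order of 5 divides 5 < 10, so 5 is not a primitive root.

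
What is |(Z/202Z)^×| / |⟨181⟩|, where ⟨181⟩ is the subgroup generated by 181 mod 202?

The order of 181 must divide φ(202) = φ(2)·φ(101) = 1·100 = 100 = 2^2 · 5^2.
Divisors of 100: 1, 2, 4, 5, 10, 20, 25, 50, 100.
Compute 181^d (mod 202) for the divisors d until we hit 1:
181^1 ≡ 181
181^2 ≡ 37
181^4 ≡ 157
181^5 ≡ 137
181^10 ≡ 185
181^20 ≡ 87
181^25 ≡ 1
The order of 181 is 25, so the subgroup it generates has 25 elements.
The index is φ(202) / ord(181) = 100 / 25 = 4.

4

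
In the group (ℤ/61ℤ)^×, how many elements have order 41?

0

φ(61) = 61 − 1 = 60 = 2^2 · 3 · 5.
In a cyclic group of order 60, there are φ(d) elements of order d for each divisor d of 60, and zero for non-divisors.
Here 60 is not a multiple of 41, so there are no elements of order 41.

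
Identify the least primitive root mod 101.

φ(101) = 101 − 1 = 100 = 2^2 · 5^2.
g is a primitive root iff g^(100/q) ≢ 1 (mod 101) for each prime q ∈ {2, 5}.
g = 2: 2^50 ≡ 100; 2^20 ≡ 95 — none is 1, so 2 is a primitive root.
Hence the least primitive root of 101 is 2.

2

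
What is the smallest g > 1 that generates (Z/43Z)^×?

3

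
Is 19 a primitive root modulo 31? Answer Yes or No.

No

φ(31) = 31 − 1 = 30 = 2 · 3 · 5.
It suffices to check that the order of 19 is not a proper divisor of 30: compute 19^(30/q) for q ∈ {2, 3, 5}.
19^15 ≡ 1 (mod 31)  [q = 2: ≡ 1 ✗]
19^10 ≡ 25 (mod 31)  [q = 3: ≢ 1 ✓]
19^6 ≡ 2 (mod 31)  [q = 5: ≢ 1 ✓]
Since 19^15 ≡ 1, the order of 19 divides 15 < 30, so 19 is not a primitive root.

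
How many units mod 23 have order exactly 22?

10

φ(23) = 23 − 1 = 22 = 2 · 11.
In a cyclic group of order 22, there are φ(d) elements of order d for each divisor d of 22, and zero for non-divisors.
22 = 2 · 11 divides 22, and φ(22) = 10.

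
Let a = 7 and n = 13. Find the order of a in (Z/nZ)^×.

12

ord(7) | φ(13) = 13 − 1 = 12 = 2^2 · 3.
Divisors of 12: 1, 2, 3, 4, 6, 12.
Evaluate successive powers at the divisors of 12:
7^1 ≡ 7 (mod 13)
7^2 ≡ 10 (mod 13)
7^3 ≡ 5 (mod 13)
7^4 ≡ 9 (mod 13)
7^6 ≡ 12 (mod 13)
7^12 ≡ 1 (mod 13) ✓
The smallest such exponent is 12, so the order of 7 is 12.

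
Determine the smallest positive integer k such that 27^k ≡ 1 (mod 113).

112

Since 27 ∈ (Z/113Z)^×, its order divides φ(113) = 113 − 1 = 112 = 2^4 · 7.
Divisors of 112: 1, 2, 4, 7, 8, 14, 16, 28, 56, 112.
Evaluate successive powers at the divisors of 112:
27^1 ≡ 27 (mod 113)
27^2 ≡ 51 (mod 113)
27^4 ≡ 2 (mod 113)
27^7 ≡ 42 (mod 113)
27^8 ≡ 4 (mod 113)
27^14 ≡ 69 (mod 113)
27^16 ≡ 16 (mod 113)
27^28 ≡ 15 (mod 113)
27^56 ≡ 112 (mod 113)
27^112 ≡ 1 (mod 113) ✓
Hence ord(27) = 112.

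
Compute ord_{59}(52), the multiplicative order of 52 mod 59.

58

By Lagrange's theorem, ord_59(52) divides φ(59) = 59 − 1 = 58 = 2 · 29.
Divisors of 58: 1, 2, 29, 58.
Check 52^d mod 59 for each divisor in increasing order:
52^1 ≡ 52
52^2 ≡ 49
52^29 ≡ 58
52^58 ≡ 1
The smallest such exponent is 58, so the order of 52 is 58.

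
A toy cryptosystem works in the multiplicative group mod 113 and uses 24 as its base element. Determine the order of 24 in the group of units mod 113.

112

The order of 24 must divide φ(113) = 113 − 1 = 112 = 2^4 · 7.
Divisors of 112: 1, 2, 4, 7, 8, 14, 16, 28, 56, 112.
Test each divisor d:
24^1 ≡ 24
24^2 ≡ 11
24^4 ≡ 8
24^7 ≡ 78
24^8 ≡ 64
24^14 ≡ 95
24^16 ≡ 28
24^28 ≡ 98
24^56 ≡ 112
24^112 ≡ 1
Hence ord(24) = 112.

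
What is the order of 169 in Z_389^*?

97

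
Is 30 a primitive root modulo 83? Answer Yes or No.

No

φ(83) = 83 − 1 = 82 = 2 · 41.
It suffices to check that the order of 30 is not a proper divisor of 82: compute 30^(82/q) for q ∈ {2, 41}.
30^41 ≡ 1 (mod 83)  [q = 2: ≡ 1 ✗]
30^2 ≡ 70 (mod 83)  [q = 41: ≢ 1 ✓]
The check at q = 2 fails, so 30 generates a proper subgroup.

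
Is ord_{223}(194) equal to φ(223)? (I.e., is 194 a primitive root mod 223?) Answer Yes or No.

Yes

φ(223) = 223 − 1 = 222 = 2 · 3 · 37.
Test 194^(222/q) mod 223 for each prime factor q of 222:
194^111 ≡ 222 (mod 223)  [q = 2: ≢ 1 ✓]
194^74 ≡ 39 (mod 223)  [q = 3: ≢ 1 ✓]
194^6 ≡ 34 (mod 223)  [q = 37: ≢ 1 ✓]
None equal 1, so ord_223(194) = 222: 194 is a primitive root.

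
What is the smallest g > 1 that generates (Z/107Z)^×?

φ(107) = 107 − 1 = 106 = 2 · 53.
Test candidates g = 2, 3, … against the prime factors q ∈ {2, 53} of φ(107): g is a generator iff g^(106/q) ≢ 1 for every such q.
g = 2: 2^53 ≡ 106; 2^2 ≡ 4 — none is 1, so 2 is a primitive root.
The smallest primitive root modulo 107 is 2.

2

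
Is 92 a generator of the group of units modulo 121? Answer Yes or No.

No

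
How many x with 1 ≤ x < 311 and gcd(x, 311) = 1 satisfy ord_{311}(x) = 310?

120

φ(311) = 311 − 1 = 310 = 2 · 5 · 31.
(Z/311Z)^× is cyclic (|G| = 310); a cyclic group of order m has exactly φ(d) elements of each order d | m, and none otherwise.
310 = 2 · 5 · 31 divides 310, and φ(310) = 120.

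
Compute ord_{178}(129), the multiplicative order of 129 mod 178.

ord(129) | φ(178) = φ(2)·φ(89) = 1·88 = 88 = 2^3 · 11.
Divisors of 88: 1, 2, 4, 8, 11, 22, 44, 88.
Test each divisor d:
129^1 ≡ 129 (mod 178)
129^2 ≡ 87 (mod 178)
129^4 ≡ 93 (mod 178)
129^8 ≡ 105 (mod 178)
129^11 ≡ 55 (mod 178)
129^22 ≡ 177 (mod 178)
129^44 ≡ 1 (mod 178) ✓
Hence ord(129) = 44.

44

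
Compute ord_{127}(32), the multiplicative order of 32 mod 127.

7

By Lagrange's theorem, ord_127(32) divides φ(127) = 127 − 1 = 126 = 2 · 3^2 · 7.
Divisors of 126: 1, 2, 3, 6, 7, 9, 14, 18, 21, 42, 63, 126.
Compute 32^d (mod 127) for the divisors d until we hit 1:
32^1 ≡ 32
32^2 ≡ 8
32^3 ≡ 2
32^6 ≡ 4
32^7 ≡ 1
So ord_127(32) = 7.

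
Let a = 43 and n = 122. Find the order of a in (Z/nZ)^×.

60

By Lagrange's theorem, ord_122(43) divides φ(122) = φ(2)·φ(61) = 1·60 = 60 = 2^2 · 3 · 5.
Divisors of 60: 1, 2, 3, 4, 5, 6, 10, 12, 15, 20, 30, 60.
Test each divisor d:
43^1 ≡ 43 (mod 122)
43^2 ≡ 19 (mod 122)
43^3 ≡ 85 (mod 122)
43^4 ≡ 117 (mod 122)
43^5 ≡ 29 (mod 122)
43^6 ≡ 27 (mod 122)
43^10 ≡ 109 (mod 122)
43^12 ≡ 119 (mod 122)
43^15 ≡ 111 (mod 122)
43^20 ≡ 47 (mod 122)
43^30 ≡ 121 (mod 122)
43^60 ≡ 1 (mod 122) ✓
The smallest such exponent is 60, so the order of 43 is 60.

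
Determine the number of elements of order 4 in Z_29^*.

2

φ(29) = 29 − 1 = 28 = 2^2 · 7.
In a cyclic group of order 28, there are φ(d) elements of order d for each divisor d of 28, and zero for non-divisors.
4 = 2^2 divides 28, and φ(4) = 2.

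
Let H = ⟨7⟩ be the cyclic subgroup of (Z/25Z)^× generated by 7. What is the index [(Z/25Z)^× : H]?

5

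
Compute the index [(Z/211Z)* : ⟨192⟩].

7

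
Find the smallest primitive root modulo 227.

φ(227) = 227 − 1 = 226 = 2 · 113.
g is a primitive root iff g^(226/q) ≢ 1 (mod 227) for each prime q ∈ {2, 113}.
g = 2: 2^113 ≡ 226; 2^2 ≡ 4 — none is 1, so 2 is a primitive root.
The smallest primitive root modulo 227 is 2.

2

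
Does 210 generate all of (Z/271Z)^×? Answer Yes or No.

φ(271) = 271 − 1 = 270 = 2 · 3^3 · 5.
It suffices to check that the order of 210 is not a proper divisor of 270: compute 210^(270/q) for q ∈ {2, 3, 5}.
210^135 ≡ 270 (mod 271)  [q = 2: ≢ 1 ✓]
210^90 ≡ 242 (mod 271)  [q = 3: ≢ 1 ✓]
210^54 ≡ 187 (mod 271)  [q = 5: ≢ 1 ✓]
Every test exponent gives a nontrivial residue, hence 210 generates the full group.

Yes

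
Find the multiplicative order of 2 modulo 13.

12

The order of 2 must divide φ(13) = 13 − 1 = 12 = 2^2 · 3.
Divisors of 12: 1, 2, 3, 4, 6, 12.
Check 2^d mod 13 for each divisor in increasing order:
2^1 ≡ 2 (mod 13)
2^2 ≡ 4 (mod 13)
2^3 ≡ 8 (mod 13)
2^4 ≡ 3 (mod 13)
2^6 ≡ 12 (mod 13)
2^12 ≡ 1 (mod 13) ✓
So ord_13(2) = 12.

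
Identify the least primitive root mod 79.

3

φ(79) = 79 − 1 = 78 = 2 · 3 · 13.
g is a primitive root iff g^(78/q) ≢ 1 (mod 79) for each prime q ∈ {2, 3, 13}.
g = 2: 2^39 ≡ 1 — hits 1, so not a primitive root.
g = 3: 3^39 ≡ 78; 3^26 ≡ 23; 3^6 ≡ 18 — none is 1, so 3 is a primitive root.
So 3 is the smallest generator of (Z/79Z)^×.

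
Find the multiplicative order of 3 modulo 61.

10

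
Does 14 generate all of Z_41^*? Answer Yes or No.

φ(41) = 41 − 1 = 40 = 2^3 · 5.
14 is a primitive root mod 41 iff 14^(φ(41)/q) ≢ 1 for every prime q | φ(41), i.e. q ∈ {2, 5}.
14^20 ≡ 40 (mod 41)  [q = 2: ≢ 1 ✓]
14^8 ≡ 1 (mod 41)  [q = 5: ≡ 1 ✗]
The check at q = 5 fails, so 14 generates a proper subgroup.

No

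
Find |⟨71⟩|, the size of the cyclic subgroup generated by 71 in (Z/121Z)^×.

ord(71) | φ(121) = φ(11^2) = 11·(11−1) = 110 = 2 · 5 · 11.
Divisors of 110: 1, 2, 5, 10, 11, 22, 55, 110.
Evaluate successive powers at the divisors of 110:
71^1 ≡ 71 (mod 121)
71^2 ≡ 80 (mod 121)
71^5 ≡ 45 (mod 121)
71^10 ≡ 89 (mod 121)
71^11 ≡ 27 (mod 121)
71^22 ≡ 3 (mod 121)
71^55 ≡ 1 (mod 121) ✓
Therefore the multiplicative order of 71 modulo 121 is 55.

55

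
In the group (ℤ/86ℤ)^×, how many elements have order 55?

0

φ(86) = φ(2)·φ(43) = 1·42 = 42 = 2 · 3 · 7.
In a cyclic group of order 42, there are φ(d) elements of order d for each divisor d of 42, and zero for non-divisors.
55 does not divide 42, so no element of (Z/86Z)^× has order 55.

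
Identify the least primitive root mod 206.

φ(206) = φ(2)·φ(103) = 1·102 = 102 = 2 · 3 · 17.
g is a primitive root iff g^(102/q) ≢ 1 (mod 206) for each prime q ∈ {2, 3, 17}.
g = 2: gcd(2, 206) = 2 > 1, not a unit — skip.
g = 3: 3^51 ≡ 205; 3^34 ≡ 1 — hits 1, so not a primitive root.
g = 4: gcd(4, 206) = 2 > 1, not a unit — skip.
g = 5: 5^51 ≡ 205; 5^34 ≡ 159; 5^6 ≡ 175 — none is 1, so 5 is a primitive root.
The smallest primitive root modulo 206 is 5.

5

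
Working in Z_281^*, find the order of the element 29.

70

ord(29) | φ(281) = 281 − 1 = 280 = 2^3 · 5 · 7.
Divisors of 280: 1, 2, 4, 5, 7, 8, 10, 14, 20, 28, 35, 40, 56, 70, 140, 280.
Check 29^d mod 281 for each divisor in increasing order:
29^1 ≡ 29 (mod 281)
29^2 ≡ 279 (mod 281)
29^4 ≡ 4 (mod 281)
29^5 ≡ 116 (mod 281)
29^7 ≡ 49 (mod 281)
29^8 ≡ 16 (mod 281)
29^10 ≡ 249 (mod 281)
29^14 ≡ 153 (mod 281)
29^20 ≡ 181 (mod 281)
29^28 ≡ 86 (mod 281)
29^35 ≡ 280 (mod 281)
29^40 ≡ 165 (mod 281)
29^56 ≡ 90 (mod 281)
29^70 ≡ 1 (mod 281) ✓
Hence ord(29) = 70.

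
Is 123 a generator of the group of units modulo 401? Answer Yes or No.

Yes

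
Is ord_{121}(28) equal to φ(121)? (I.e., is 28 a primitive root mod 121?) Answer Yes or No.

Yes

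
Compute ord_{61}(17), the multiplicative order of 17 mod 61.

60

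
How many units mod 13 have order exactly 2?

1

φ(13) = 13 − 1 = 12 = 2^2 · 3.
(Z/13Z)^× is cyclic (|G| = 12); a cyclic group of order m has exactly φ(d) elements of each order d | m, and none otherwise.
2 | 12, and φ(2) = 2 − 1 = 1.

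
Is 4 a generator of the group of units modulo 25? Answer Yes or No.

No

φ(25) = φ(5^2) = 5·(5−1) = 20 = 2^2 · 5.
4 is a primitive root mod 25 iff 4^(φ(25)/q) ≢ 1 for every prime q | φ(25), i.e. q ∈ {2, 5}.
4^10 ≡ 1 (mod 25)  [q = 2: ≡ 1 ✗]
4^4 ≡ 6 (mod 25)  [q = 5: ≢ 1 ✓]
The check at q = 2 fails, so 4 generates a proper subgroup.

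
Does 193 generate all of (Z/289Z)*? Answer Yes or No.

φ(289) = φ(17^2) = 17·(17−1) = 272 = 2^4 · 17.
An element g generates (Z/289Z)^× iff g^(272/q) ≢ 1 (mod 289) for each prime q ∈ {2, 17}.
193^136 ≡ 288 (mod 289)  [q = 2: ≢ 1 ✓]
193^16 ≡ 120 (mod 289)  [q = 17: ≢ 1 ✓]
All checks pass, so 193 has order 272 and is a primitive root modulo 289.

Yes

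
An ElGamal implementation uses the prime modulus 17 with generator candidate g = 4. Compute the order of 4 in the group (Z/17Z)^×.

The order of 4 must divide φ(17) = 17 − 1 = 16 = 2^4.
Divisors of 16: 1, 2, 4, 8, 16.
Test each divisor d:
4^1 ≡ 4
4^2 ≡ 16
4^4 ≡ 1
Hence ord(4) = 4.

4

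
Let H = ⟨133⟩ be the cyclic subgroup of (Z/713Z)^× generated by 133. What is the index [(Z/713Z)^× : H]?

4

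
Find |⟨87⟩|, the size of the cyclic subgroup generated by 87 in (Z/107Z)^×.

The order of 87 must divide φ(107) = 107 − 1 = 106 = 2 · 53.
Divisors of 106: 1, 2, 53, 106.
Compute 87^d (mod 107) for the divisors d until we hit 1:
87^1 ≡ 87
87^2 ≡ 79
87^53 ≡ 1
Therefore the multiplicative order of 87 modulo 107 is 53.

53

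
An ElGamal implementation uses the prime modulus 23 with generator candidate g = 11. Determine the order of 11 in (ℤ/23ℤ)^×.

By Lagrange's theorem, ord_23(11) divides φ(23) = 23 − 1 = 22 = 2 · 11.
Divisors of 22: 1, 2, 11, 22.
Check 11^d mod 23 for each divisor in increasing order:
11^1 ≡ 11
11^2 ≡ 6
11^11 ≡ 22
11^22 ≡ 1
The smallest such exponent is 22, so the order of 11 is 22.

22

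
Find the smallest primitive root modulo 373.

2

φ(373) = 373 − 1 = 372 = 2^2 · 3 · 31.
Test candidates g = 2, 3, … against the prime factors q ∈ {2, 3, 31} of φ(373): g is a generator iff g^(372/q) ≢ 1 for every such q.
g = 2: 2^186 ≡ 372; 2^124 ≡ 284; 2^12 ≡ 366 — none is 1, so 2 is a primitive root.
Hence the least primitive root of 373 is 2.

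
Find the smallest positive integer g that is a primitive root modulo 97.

φ(97) = 97 − 1 = 96 = 2^5 · 3.
Test candidates g = 2, 3, … against the prime factors q ∈ {2, 3} of φ(97): g is a generator iff g^(96/q) ≢ 1 for every such q.
g = 2: 2^48 ≡ 1 — hits 1, so not a primitive root.
g = 3: 3^48 ≡ 1 — hits 1, so not a primitive root.
g = 4: 4^48 ≡ 1 — hits 1, so not a primitive root.
g = 5: 5^48 ≡ 96; 5^32 ≡ 35 — none is 1, so 5 is a primitive root.
Hence the least primitive root of 97 is 5.

5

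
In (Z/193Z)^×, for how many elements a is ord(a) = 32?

φ(193) = 193 − 1 = 192 = 2^6 · 3.
In a cyclic group of order 192, there are φ(d) elements of order d for each divisor d of 192, and zero for non-divisors.
32 = 2^5 divides 192, and φ(32) = 16.

16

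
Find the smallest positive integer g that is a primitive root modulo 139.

2

φ(139) = 139 − 1 = 138 = 2 · 3 · 23.
Test candidates g = 2, 3, … against the prime factors q ∈ {2, 3, 23} of φ(139): g is a generator iff g^(138/q) ≢ 1 for every such q.
g = 2: 2^69 ≡ 138; 2^46 ≡ 96; 2^6 ≡ 64 — none is 1, so 2 is a primitive root.
So 2 is the smallest generator of (Z/139Z)^×.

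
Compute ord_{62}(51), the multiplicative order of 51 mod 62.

By Lagrange's theorem, ord_62(51) divides φ(62) = φ(2)·φ(31) = 1·30 = 30 = 2 · 3 · 5.
Divisors of 30: 1, 2, 3, 5, 6, 10, 15, 30.
Test each divisor d:
51^1 ≡ 51 (mod 62)
51^2 ≡ 59 (mod 62)
51^3 ≡ 33 (mod 62)
51^5 ≡ 25 (mod 62)
51^6 ≡ 35 (mod 62)
51^10 ≡ 5 (mod 62)
51^15 ≡ 1 (mod 62) ✓
The smallest such exponent is 15, so the order of 51 is 15.

15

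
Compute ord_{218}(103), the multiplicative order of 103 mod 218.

108

Since 103 ∈ (Z/218Z)^×, its order divides φ(218) = φ(2)·φ(109) = 1·108 = 108 = 2^2 · 3^3.
Divisors of 108: 1, 2, 3, 4, 6, 9, 12, 18, 27, 36, 54, 108.
Check 103^d mod 218 for each divisor in increasing order:
103^1 ≡ 103 (mod 218)
103^2 ≡ 145 (mod 218)
103^3 ≡ 111 (mod 218)
103^4 ≡ 97 (mod 218)
103^6 ≡ 113 (mod 218)
103^9 ≡ 117 (mod 218)
103^12 ≡ 125 (mod 218)
103^18 ≡ 173 (mod 218)
103^27 ≡ 185 (mod 218)
103^36 ≡ 63 (mod 218)
103^54 ≡ 217 (mod 218)
103^108 ≡ 1 (mod 218) ✓
The smallest such exponent is 108, so the order of 103 is 108.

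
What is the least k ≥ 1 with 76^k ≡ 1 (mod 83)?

82

ord(76) | φ(83) = 83 − 1 = 82 = 2 · 41.
Divisors of 82: 1, 2, 41, 82.
Compute 76^d (mod 83) for the divisors d until we hit 1:
76^1 ≡ 76 (mod 83)
76^2 ≡ 49 (mod 83)
76^41 ≡ 82 (mod 83)
76^82 ≡ 1 (mod 83) ✓
Hence ord(76) = 82.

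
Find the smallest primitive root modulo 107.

φ(107) = 107 − 1 = 106 = 2 · 53.
Test candidates g = 2, 3, … against the prime factors q ∈ {2, 53} of φ(107): g is a generator iff g^(106/q) ≢ 1 for every such q.
g = 2: 2^53 ≡ 106; 2^2 ≡ 4 — none is 1, so 2 is a primitive root.
Hence the least primitive root of 107 is 2.

2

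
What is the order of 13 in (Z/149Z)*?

148

By Lagrange's theorem, ord_149(13) divides φ(149) = 149 − 1 = 148 = 2^2 · 37.
Divisors of 148: 1, 2, 4, 37, 74, 148.
Compute 13^d (mod 149) for the divisors d until we hit 1:
13^1 ≡ 13
13^2 ≡ 20
13^4 ≡ 102
13^37 ≡ 105
13^74 ≡ 148
13^148 ≡ 1
Therefore the multiplicative order of 13 modulo 149 is 148.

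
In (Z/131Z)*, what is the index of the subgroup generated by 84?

ord(84) | φ(131) = 131 − 1 = 130 = 2 · 5 · 13.
Divisors of 130: 1, 2, 5, 10, 13, 26, 65, 130.
Check 84^d mod 131 for each divisor in increasing order:
84^1 ≡ 84 (mod 131)
84^2 ≡ 113 (mod 131)
84^5 ≡ 99 (mod 131)
84^10 ≡ 107 (mod 131)
84^13 ≡ 1 (mod 131) ✓
Thus |⟨84⟩| = ord(84) = 13.
The index is φ(131) / ord(84) = 130 / 13 = 10.

10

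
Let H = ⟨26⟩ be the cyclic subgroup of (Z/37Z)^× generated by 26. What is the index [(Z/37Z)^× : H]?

12

By Lagrange's theorem, ord_37(26) divides φ(37) = 37 − 1 = 36 = 2^2 · 3^2.
Divisors of 36: 1, 2, 3, 4, 6, 9, 12, 18, 36.
Check 26^d mod 37 for each divisor in increasing order:
26^1 ≡ 26
26^2 ≡ 10
26^3 ≡ 1
Thus |⟨26⟩| = ord(26) = 3.
[(Z/37Z)^× : ⟨26⟩] = 36/3 = 12.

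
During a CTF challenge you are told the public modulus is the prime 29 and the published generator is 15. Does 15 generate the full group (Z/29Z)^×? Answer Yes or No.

φ(29) = 29 − 1 = 28 = 2^2 · 7.
15 is a primitive root mod 29 iff 15^(φ(29)/q) ≢ 1 for every prime q | φ(29), i.e. q ∈ {2, 7}.
15^14 ≡ 28 (mod 29)  [q = 2: ≢ 1 ✓]
15^4 ≡ 20 (mod 29)  [q = 7: ≢ 1 ✓]
All checks pass, so 15 has order 28 and is a primitive root modulo 29.

Yes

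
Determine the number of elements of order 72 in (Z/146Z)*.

24

φ(146) = φ(2)·φ(73) = 1·72 = 72 = 2^3 · 3^2.
Since (Z/146Z)^× is cyclic of order 72, the number of elements of order d is φ(d) when d | 72 and 0 otherwise.
72 = 2^3 · 3^2 divides 72, and φ(72) = 24.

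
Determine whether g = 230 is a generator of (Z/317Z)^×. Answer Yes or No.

No

φ(317) = 317 − 1 = 316 = 2^2 · 79.
It suffices to check that the order of 230 is not a proper divisor of 316: compute 230^(316/q) for q ∈ {2, 79}.
230^158 ≡ 1 (mod 317)  [q = 2: ≡ 1 ✗]
230^4 ≡ 253 (mod 317)  [q = 79: ≢ 1 ✓]
230^158 ≡ 1 shows ord(230) | 158, strictly less than φ(317); not a primitive root.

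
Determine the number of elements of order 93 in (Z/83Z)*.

φ(83) = 83 − 1 = 82 = 2 · 41.
In a cyclic group of order 82, there are φ(d) elements of order d for each divisor d of 82, and zero for non-divisors.
Here 82 is not a multiple of 93, so there are no elements of order 93.

0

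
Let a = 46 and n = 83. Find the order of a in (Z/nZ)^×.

The order of 46 must divide φ(83) = 83 − 1 = 82 = 2 · 41.
Divisors of 82: 1, 2, 41, 82.
Test each divisor d:
46^1 ≡ 46 (mod 83)
46^2 ≡ 41 (mod 83)
46^41 ≡ 82 (mod 83)
46^82 ≡ 1 (mod 83) ✓
Hence ord(46) = 82.

82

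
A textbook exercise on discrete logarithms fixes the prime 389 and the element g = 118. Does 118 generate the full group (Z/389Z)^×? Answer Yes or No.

φ(389) = 389 − 1 = 388 = 2^2 · 97.
118 is a primitive root mod 389 iff 118^(φ(389)/q) ≢ 1 for every prime q | φ(389), i.e. q ∈ {2, 97}.
118^194 ≡ 388 (mod 389)  [q = 2: ≢ 1 ✓]
118^4 ≡ 176 (mod 389)  [q = 97: ≢ 1 ✓]
Every test exponent gives a nontrivial residue, hence 118 generates the full group.

Yes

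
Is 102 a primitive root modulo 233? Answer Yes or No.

No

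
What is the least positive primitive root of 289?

φ(289) = φ(17^2) = 17·(17−1) = 272 = 2^4 · 17.
Test candidates g = 2, 3, … against the prime factors q ∈ {2, 17} of φ(289): g is a generator iff g^(272/q) ≢ 1 for every such q.
g = 2: 2^136 ≡ 1 — hits 1, so not a primitive root.
g = 3: 3^136 ≡ 288; 3^16 ≡ 171 — none is 1, so 3 is a primitive root.
So 3 is the smallest generator of (Z/289Z)^×.

3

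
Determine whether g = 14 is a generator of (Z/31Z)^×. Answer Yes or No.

No

φ(31) = 31 − 1 = 30 = 2 · 3 · 5.
Test 14^(30/q) mod 31 for each prime factor q of 30:
14^15 ≡ 1 (mod 31)  [q = 2: ≡ 1 ✗]
14^10 ≡ 25 (mod 31)  [q = 3: ≢ 1 ✓]
14^6 ≡ 8 (mod 31)  [q = 5: ≢ 1 ✓]
14^15 ≡ 1 shows ord(14) | 15, strictly less than φ(31); not a primitive root.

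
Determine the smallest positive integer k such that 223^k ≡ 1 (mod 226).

112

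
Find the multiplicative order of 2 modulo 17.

The order of 2 must divide φ(17) = 17 − 1 = 16 = 2^4.
Divisors of 16: 1, 2, 4, 8, 16.
Test each divisor d:
2^1 ≡ 2
2^2 ≡ 4
2^4 ≡ 16
2^8 ≡ 1
So ord_17(2) = 8.

8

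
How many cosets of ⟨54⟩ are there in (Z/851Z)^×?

ord(54) | φ(851) = φ(23·37) = (23−1)·(37−1) = 22·36 = 792 = 2^3 · 3^2 · 11.
Divisors of 792: 1, 2, 3, 4, 6, 8, 9, 11, 12, 18, 22, 24, 33, 36, 44, 66, 72, 88, 99, 132, 198, 264, 396, 792.
Test each divisor d:
54^1 ≡ 54 (mod 851)
54^2 ≡ 363 (mod 851)
54^3 ≡ 29 (mod 851)
54^4 ≡ 715 (mod 851)
54^6 ≡ 841 (mod 851)
54^8 ≡ 625 (mod 851)
54^9 ≡ 561 (mod 851)
54^11 ≡ 254 (mod 851)
54^12 ≡ 100 (mod 851)
54^18 ≡ 702 (mod 851)
54^22 ≡ 691 (mod 851)
54^24 ≡ 639 (mod 851)
54^33 ≡ 208 (mod 851)
54^36 ≡ 75 (mod 851)
54^44 ≡ 70 (mod 851)
54^66 ≡ 714 (mod 851)
54^72 ≡ 519 (mod 851)
54^88 ≡ 645 (mod 851)
54^99 ≡ 438 (mod 851)
54^132 ≡ 47 (mod 851)
54^198 ≡ 369 (mod 851)
54^264 ≡ 507 (mod 851)
54^396 ≡ 1 (mod 851) ✓
So ord_851(54) = 396, hence |⟨54⟩| = 396.
Index = |(Z/851Z)^×| / |⟨54⟩| = 792 / 396 = 2.

2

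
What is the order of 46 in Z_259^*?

By Lagrange's theorem, ord_259(46) divides φ(259) = φ(7·37) = (7−1)·(37−1) = 6·36 = 216 = 2^3 · 3^3.
Divisors of 216: 1, 2, 3, 4, 6, 8, 9, 12, 18, 24, 27, 36, 54, 72, 108, 216.
Test each divisor d:
46^1 ≡ 46 (mod 259)
46^2 ≡ 44 (mod 259)
46^3 ≡ 211 (mod 259)
46^4 ≡ 123 (mod 259)
46^6 ≡ 232 (mod 259)
46^8 ≡ 107 (mod 259)
46^9 ≡ 1 (mod 259) ✓
Hence ord(46) = 9.

9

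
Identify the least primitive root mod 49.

3

φ(49) = φ(7^2) = 7·(7−1) = 42 = 2 · 3 · 7.
Test candidates g = 2, 3, … against the prime factors q ∈ {2, 3, 7} of φ(49): g is a generator iff g^(42/q) ≢ 1 for every such q.
g = 2: 2^21 ≡ 1 — hits 1, so not a primitive root.
g = 3: 3^21 ≡ 48; 3^14 ≡ 30; 3^6 ≡ 43 — none is 1, so 3 is a primitive root.
So 3 is the smallest generator of (Z/49Z)^×.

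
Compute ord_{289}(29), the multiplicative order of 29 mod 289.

Since 29 ∈ (Z/289Z)^×, its order divides φ(289) = φ(17^2) = 17·(17−1) = 272 = 2^4 · 17.
Divisors of 272: 1, 2, 4, 8, 16, 17, 34, 68, 136, 272.
Test each divisor d:
29^1 ≡ 29
29^2 ≡ 263
29^4 ≡ 98
29^8 ≡ 67
29^16 ≡ 154
29^17 ≡ 131
29^34 ≡ 110
29^68 ≡ 251
29^136 ≡ 288
29^272 ≡ 1
The smallest such exponent is 272, so the order of 29 is 272.

272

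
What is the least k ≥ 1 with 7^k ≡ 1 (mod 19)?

3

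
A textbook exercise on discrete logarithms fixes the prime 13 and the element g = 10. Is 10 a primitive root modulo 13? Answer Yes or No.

No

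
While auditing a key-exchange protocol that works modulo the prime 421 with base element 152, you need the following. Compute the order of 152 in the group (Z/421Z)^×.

By Lagrange's theorem, ord_421(152) divides φ(421) = 421 − 1 = 420 = 2^2 · 3 · 5 · 7.
Divisors of 420: 1, 2, 3, 4, 5, 6, 7, 10, 12, 14, 15, 20, 21, 28, 30, 35, 42, 60, 70, 84, 105, 140, 210, 420.
Check 152^d mod 421 for each divisor in increasing order:
152^1 ≡ 152 (mod 421)
152^2 ≡ 370 (mod 421)
152^3 ≡ 247 (mod 421)
152^4 ≡ 75 (mod 421)
152^5 ≡ 33 (mod 421)
152^6 ≡ 385 (mod 421)
152^7 ≡ 1 (mod 421) ✓
Hence ord(152) = 7.

7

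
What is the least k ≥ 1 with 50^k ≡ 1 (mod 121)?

ord(50) | φ(121) = φ(11^2) = 11·(11−1) = 110 = 2 · 5 · 11.
Divisors of 110: 1, 2, 5, 10, 11, 22, 55, 110.
Test each divisor d:
50^1 ≡ 50 (mod 121)
50^2 ≡ 80 (mod 121)
50^5 ≡ 76 (mod 121)
50^10 ≡ 89 (mod 121)
50^11 ≡ 94 (mod 121)
50^22 ≡ 3 (mod 121)
50^55 ≡ 120 (mod 121)
50^110 ≡ 1 (mod 121) ✓
The smallest such exponent is 110, so the order of 50 is 110.

110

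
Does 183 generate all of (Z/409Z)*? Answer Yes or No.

No

φ(409) = 409 − 1 = 408 = 2^3 · 3 · 17.
Test 183^(408/q) mod 409 for each prime factor q of 408:
183^204 ≡ 408 (mod 409)  [q = 2: ≢ 1 ✓]
183^136 ≡ 53 (mod 409)  [q = 3: ≢ 1 ✓]
183^24 ≡ 1 (mod 409)  [q = 17: ≡ 1 ✗]
The check at q = 17 fails, so 183 generates a proper subgroup.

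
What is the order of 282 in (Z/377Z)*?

ord(282) | φ(377) = φ(13·29) = (13−1)·(29−1) = 12·28 = 336 = 2^4 · 3 · 7.
Divisors of 336: 1, 2, 3, 4, 6, 7, 8, 12, 14, 16, 21, 24, 28, 42, 48, 56, 84, 112, 168, 336.
Test each divisor d:
282^1 ≡ 282 (mod 377)
282^2 ≡ 354 (mod 377)
282^3 ≡ 300 (mod 377)
282^4 ≡ 152 (mod 377)
282^6 ≡ 274 (mod 377)
282^7 ≡ 360 (mod 377)
282^8 ≡ 107 (mod 377)
282^12 ≡ 53 (mod 377)
282^14 ≡ 289 (mod 377)
282^16 ≡ 139 (mod 377)
282^21 ≡ 365 (mod 377)
282^24 ≡ 170 (mod 377)
282^28 ≡ 204 (mod 377)
282^42 ≡ 144 (mod 377)
282^48 ≡ 248 (mod 377)
282^56 ≡ 146 (mod 377)
282^84 ≡ 1 (mod 377) ✓
So ord_377(282) = 84.

84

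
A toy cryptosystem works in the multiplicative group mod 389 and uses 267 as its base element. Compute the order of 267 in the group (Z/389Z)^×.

ord(267) | φ(389) = 389 − 1 = 388 = 2^2 · 97.
Divisors of 388: 1, 2, 4, 97, 194, 388.
Evaluate successive powers at the divisors of 388:
267^1 ≡ 267 (mod 389)
267^2 ≡ 102 (mod 389)
267^4 ≡ 290 (mod 389)
267^97 ≡ 388 (mod 389)
267^194 ≡ 1 (mod 389) ✓
Hence ord(267) = 194.

194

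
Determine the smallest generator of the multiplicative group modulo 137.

3

φ(137) = 137 − 1 = 136 = 2^3 · 17.
Test candidates g = 2, 3, … against the prime factors q ∈ {2, 17} of φ(137): g is a generator iff g^(136/q) ≢ 1 for every such q.
g = 2: 2^68 ≡ 1 — hits 1, so not a primitive root.
g = 3: 3^68 ≡ 136; 3^8 ≡ 122 — none is 1, so 3 is a primitive root.
So 3 is the smallest generator of (Z/137Z)^×.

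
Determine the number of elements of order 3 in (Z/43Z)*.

2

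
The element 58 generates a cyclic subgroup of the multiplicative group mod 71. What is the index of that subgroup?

ord(58) | φ(71) = 71 − 1 = 70 = 2 · 5 · 7.
Divisors of 70: 1, 2, 5, 7, 10, 14, 35, 70.
Test each divisor d:
58^1 ≡ 58 (mod 71)
58^2 ≡ 27 (mod 71)
58^5 ≡ 37 (mod 71)
58^7 ≡ 5 (mod 71)
58^10 ≡ 20 (mod 71)
58^14 ≡ 25 (mod 71)
58^35 ≡ 1 (mod 71) ✓
So ord_71(58) = 35, hence |⟨58⟩| = 35.
The index is φ(71) / ord(58) = 70 / 35 = 2.

2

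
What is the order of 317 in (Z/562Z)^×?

Since 317 ∈ (Z/562Z)^×, its order divides φ(562) = φ(2)·φ(281) = 1·280 = 280 = 2^3 · 5 · 7.
Divisors of 280: 1, 2, 4, 5, 7, 8, 10, 14, 20, 28, 35, 40, 56, 70, 140, 280.
Compute 317^d (mod 562) for the divisors d until we hit 1:
317^1 ≡ 317 (mod 562)
317^2 ≡ 453 (mod 562)
317^4 ≡ 79 (mod 562)
317^5 ≡ 315 (mod 562)
317^7 ≡ 509 (mod 562)
317^8 ≡ 59 (mod 562)
317^10 ≡ 313 (mod 562)
317^14 ≡ 561 (mod 562)
317^20 ≡ 181 (mod 562)
317^28 ≡ 1 (mod 562) ✓
Hence ord(317) = 28.

28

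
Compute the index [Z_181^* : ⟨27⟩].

ord(27) | φ(181) = 181 − 1 = 180 = 2^2 · 3^2 · 5.
Divisors of 180: 1, 2, 3, 4, 5, 6, 9, 10, 12, 15, 18, 20, 30, 36, 45, 60, 90, 180.
Compute 27^d (mod 181) for the divisors d until we hit 1:
27^1 ≡ 27 (mod 181)
27^2 ≡ 5 (mod 181)
27^3 ≡ 135 (mod 181)
27^4 ≡ 25 (mod 181)
27^5 ≡ 132 (mod 181)
27^6 ≡ 125 (mod 181)
27^9 ≡ 42 (mod 181)
27^10 ≡ 48 (mod 181)
27^12 ≡ 59 (mod 181)
27^15 ≡ 1 (mod 181) ✓
Thus |⟨27⟩| = ord(27) = 15.
[(Z/181Z)^× : ⟨27⟩] = 180/15 = 12.

12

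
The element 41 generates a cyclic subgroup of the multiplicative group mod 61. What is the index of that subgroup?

6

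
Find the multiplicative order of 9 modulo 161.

33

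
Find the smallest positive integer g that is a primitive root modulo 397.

φ(397) = 397 − 1 = 396 = 2^2 · 3^2 · 11.
Test candidates g = 2, 3, … against the prime factors q ∈ {2, 3, 11} of φ(397): g is a generator iff g^(396/q) ≢ 1 for every such q.
g = 2: 2^198 ≡ 396; 2^132 ≡ 1 — hits 1, so not a primitive root.
g = 3: 3^198 ≡ 1 — hits 1, so not a primitive root.
g = 4: 4^198 ≡ 1 — hits 1, so not a primitive root.
g = 5: 5^198 ≡ 396; 5^132 ≡ 362; 5^36 ≡ 290 — none is 1, so 5 is a primitive root.
So 5 is the smallest generator of (Z/397Z)^×.

5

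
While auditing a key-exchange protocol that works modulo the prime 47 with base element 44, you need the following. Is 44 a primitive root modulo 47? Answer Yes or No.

Yes

φ(47) = 47 − 1 = 46 = 2 · 23.
Test 44^(46/q) mod 47 for each prime factor q of 46:
44^23 ≡ 46 (mod 47)  [q = 2: ≢ 1 ✓]
44^2 ≡ 9 (mod 47)  [q = 23: ≢ 1 ✓]
Every test exponent gives a nontrivial residue, hence 44 generates the full group.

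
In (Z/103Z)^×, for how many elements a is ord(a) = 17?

φ(103) = 103 − 1 = 102 = 2 · 3 · 17.
Since (Z/103Z)^× is cyclic of order 102, the number of elements of order d is φ(d) when d | 102 and 0 otherwise.
17 | 102, and φ(17) = 17 − 1 = 16.

16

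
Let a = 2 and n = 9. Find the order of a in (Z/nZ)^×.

6

By Lagrange's theorem, ord_9(2) divides φ(9) = φ(3^2) = 3·(3−1) = 6 = 2 · 3.
Divisors of 6: 1, 2, 3, 6.
Check 2^d mod 9 for each divisor in increasing order:
2^1 ≡ 2 (mod 9)
2^2 ≡ 4 (mod 9)
2^3 ≡ 8 (mod 9)
2^6 ≡ 1 (mod 9) ✓
So ord_9(2) = 6.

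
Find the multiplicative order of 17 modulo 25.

20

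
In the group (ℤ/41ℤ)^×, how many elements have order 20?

8

φ(41) = 41 − 1 = 40 = 2^3 · 5.
(Z/41Z)^× is cyclic (|G| = 40); a cyclic group of order m has exactly φ(d) elements of each order d | m, and none otherwise.
20 = 2^2 · 5 divides 40, and φ(20) = 8.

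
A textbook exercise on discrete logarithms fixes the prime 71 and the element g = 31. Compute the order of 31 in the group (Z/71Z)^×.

The order of 31 must divide φ(71) = 71 − 1 = 70 = 2 · 5 · 7.
Divisors of 70: 1, 2, 5, 7, 10, 14, 35, 70.
Compute 31^d (mod 71) for the divisors d until we hit 1:
31^1 ≡ 31 (mod 71)
31^2 ≡ 38 (mod 71)
31^5 ≡ 34 (mod 71)
31^7 ≡ 14 (mod 71)
31^10 ≡ 20 (mod 71)
31^14 ≡ 54 (mod 71)
31^35 ≡ 70 (mod 71)
31^70 ≡ 1 (mod 71) ✓
The smallest such exponent is 70, so the order of 31 is 70.

70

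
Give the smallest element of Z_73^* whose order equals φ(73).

5

φ(73) = 73 − 1 = 72 = 2^3 · 3^2.
Test candidates g = 2, 3, … against the prime factors q ∈ {2, 3} of φ(73): g is a generator iff g^(72/q) ≢ 1 for every such q.
g = 2: 2^36 ≡ 1 — hits 1, so not a primitive root.
g = 3: 3^36 ≡ 1 — hits 1, so not a primitive root.
g = 4: 4^36 ≡ 1 — hits 1, so not a primitive root.
g = 5: 5^36 ≡ 72; 5^24 ≡ 8 — none is 1, so 5 is a primitive root.
The smallest primitive root modulo 73 is 5.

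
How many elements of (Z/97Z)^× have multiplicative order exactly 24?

8

φ(97) = 97 − 1 = 96 = 2^5 · 3.
Since (Z/97Z)^× is cyclic of order 96, the number of elements of order d is φ(d) when d | 96 and 0 otherwise.
24 = 2^3 · 3 divides 96, and φ(24) = 8.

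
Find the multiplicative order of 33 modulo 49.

42

ord(33) | φ(49) = φ(7^2) = 7·(7−1) = 42 = 2 · 3 · 7.
Divisors of 42: 1, 2, 3, 6, 7, 14, 21, 42.
Test each divisor d:
33^1 ≡ 33 (mod 49)
33^2 ≡ 11 (mod 49)
33^3 ≡ 20 (mod 49)
33^6 ≡ 8 (mod 49)
33^7 ≡ 19 (mod 49)
33^14 ≡ 18 (mod 49)
33^21 ≡ 48 (mod 49)
33^42 ≡ 1 (mod 49) ✓
Therefore the multiplicative order of 33 modulo 49 is 42.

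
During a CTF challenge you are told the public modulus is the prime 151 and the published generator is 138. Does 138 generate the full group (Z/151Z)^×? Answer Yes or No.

No

φ(151) = 151 − 1 = 150 = 2 · 3 · 5^2.
An element g generates (Z/151Z)^× iff g^(150/q) ≢ 1 (mod 151) for each prime q ∈ {2, 3, 5}.
138^75 ≡ 1 (mod 151)  [q = 2: ≡ 1 ✗]
138^50 ≡ 118 (mod 151)  [q = 3: ≢ 1 ✓]
138^30 ≡ 59 (mod 151)  [q = 5: ≢ 1 ✓]
The check at q = 2 fails, so 138 generates a proper subgroup.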